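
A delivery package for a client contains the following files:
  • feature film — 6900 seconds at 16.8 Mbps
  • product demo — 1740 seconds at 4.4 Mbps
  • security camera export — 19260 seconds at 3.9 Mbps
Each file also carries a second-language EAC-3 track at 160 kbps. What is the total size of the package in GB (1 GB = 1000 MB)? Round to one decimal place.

25.4 GB

Audio: 160 kbps = 0.160 Mbps.
feature film: 16.960 Mbps × 6900 s = 117024.0 Mb
product demo: 4.560 Mbps × 1740 s = 7934.4 Mb
security camera export: 4.060 Mbps × 19260 s = 78195.6 Mb
Total: 203154.0 Mb = 25394.2 MB.
= 25.39 GB.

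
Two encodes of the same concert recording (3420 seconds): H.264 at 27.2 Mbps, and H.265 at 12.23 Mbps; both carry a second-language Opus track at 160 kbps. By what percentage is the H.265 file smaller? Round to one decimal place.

Audio: 160 kbps = 0.160 Mbps.
H.264: 27.360 Mbps × 3420 s = 93571.2 Mb = 11.696 GB.
H.265: 12.390 Mbps × 3420 s = 42373.8 Mb = 5.297 GB.
Reduction: (1 − 5.297/11.696) × 100 = 54.71%.

54.7%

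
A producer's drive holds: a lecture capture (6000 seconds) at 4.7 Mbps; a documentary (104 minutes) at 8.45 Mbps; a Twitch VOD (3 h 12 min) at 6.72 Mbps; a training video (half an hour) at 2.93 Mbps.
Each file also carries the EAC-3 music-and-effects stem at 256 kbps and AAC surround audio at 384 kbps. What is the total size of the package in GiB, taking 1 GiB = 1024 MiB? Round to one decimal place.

Audio total: 256 + 384 = 640 kbps = 0.640 Mbps.
lecture capture: 5.340 Mbps × 6000 s = 32040.0 Mb
documentary: 9.090 Mbps × 6240 s = 56721.6 Mb
Twitch VOD: 7.360 Mbps × 11520 s = 84787.2 Mb
training video: 3.570 Mbps × 1800 s = 6426.0 Mb
Total: 179974.8 Mb = 22496.8 MB.
= 20.95 GiB.

21.0 GiB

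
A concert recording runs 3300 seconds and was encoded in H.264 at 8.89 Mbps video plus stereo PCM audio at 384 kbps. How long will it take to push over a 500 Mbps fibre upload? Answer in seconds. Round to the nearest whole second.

61 seconds

Audio: 384 kbps = 0.384 Mbps.
Total bitrate: 9.274 Mbps.
File: 9.274 Mbps × 3300 s = 30604.2 Mb.
At 500 Mbps: 30604.2 / 500 = 61.2 s ≈ 61.2 seconds.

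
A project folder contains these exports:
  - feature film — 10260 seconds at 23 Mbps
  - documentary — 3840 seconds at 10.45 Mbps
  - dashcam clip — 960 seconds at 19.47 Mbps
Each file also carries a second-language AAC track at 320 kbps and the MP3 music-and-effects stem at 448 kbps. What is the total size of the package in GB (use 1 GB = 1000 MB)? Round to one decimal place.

38.3 GB

Audio total: 320 + 448 = 768 kbps = 0.768 Mbps.
feature film: 23.768 Mbps × 10260 s = 243859.7 Mb
documentary: 11.218 Mbps × 3840 s = 43077.1 Mb
dashcam clip: 20.238 Mbps × 960 s = 19428.5 Mb
Total: 306365.3 Mb = 38295.7 MB.
= 38.30 GB.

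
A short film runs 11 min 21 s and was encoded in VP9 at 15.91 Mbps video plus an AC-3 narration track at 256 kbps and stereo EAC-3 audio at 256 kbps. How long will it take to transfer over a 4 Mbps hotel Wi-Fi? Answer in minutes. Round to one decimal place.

11 min 21 s = 681 s
Audio total: 256 + 256 = 512 kbps = 0.512 Mbps.
Total bitrate: 16.422 Mbps.
File: 16.422 Mbps × 681 s = 11183.4 Mb.
At 4 Mbps: 11183.4 / 4 = 2795.8 s ≈ 46.6 minutes.

46.6 minutes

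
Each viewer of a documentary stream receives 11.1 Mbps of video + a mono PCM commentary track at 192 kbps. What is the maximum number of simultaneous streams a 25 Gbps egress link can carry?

2213

Audio: 192 kbps = 0.192 Mbps.
Per-viewer media rate: 11.292 Mbps.
25 Gbps = 25,000 Mbps; 25,000 / 11.292 = 2213.96 → 2213 viewers.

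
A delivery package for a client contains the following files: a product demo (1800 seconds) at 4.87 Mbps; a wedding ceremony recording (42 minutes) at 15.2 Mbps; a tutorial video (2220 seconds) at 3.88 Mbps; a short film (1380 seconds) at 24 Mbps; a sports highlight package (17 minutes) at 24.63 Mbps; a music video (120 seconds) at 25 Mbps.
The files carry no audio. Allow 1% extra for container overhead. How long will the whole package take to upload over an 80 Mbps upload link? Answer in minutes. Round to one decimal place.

product demo: 4.870 Mbps × 1800 s × 1.01 = 8853.7 Mb
wedding ceremony recording: 15.200 Mbps × 2520 s × 1.01 = 38687.0 Mb
tutorial video: 3.880 Mbps × 2220 s × 1.01 = 8699.7 Mb
short film: 24.000 Mbps × 1380 s × 1.01 = 33451.2 Mb
sports highlight package: 24.630 Mbps × 1020 s × 1.01 = 25373.8 Mb
music video: 25.000 Mbps × 120 s × 1.01 = 3030.0 Mb
Total: 118095.5 Mb = 14761.9 MB.
At 80 Mbps: 118095.5 / 80 = 1476 s ≈ 24.6 minutes.

24.6 minutes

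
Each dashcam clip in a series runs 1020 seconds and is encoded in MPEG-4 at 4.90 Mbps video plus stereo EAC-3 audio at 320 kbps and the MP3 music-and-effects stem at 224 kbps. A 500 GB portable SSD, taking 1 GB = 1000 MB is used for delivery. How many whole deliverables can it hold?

Audio total: 320 + 224 = 544 kbps = 0.544 Mbps.
Total bitrate: 5.444 Mbps.
Per item: 5.444 Mbps × 1020 s = 5,553 Mb = 694.1 MB.
Capacity: 500 GB = 4,000,000 Mb; 720.35 items → 720 complete.

720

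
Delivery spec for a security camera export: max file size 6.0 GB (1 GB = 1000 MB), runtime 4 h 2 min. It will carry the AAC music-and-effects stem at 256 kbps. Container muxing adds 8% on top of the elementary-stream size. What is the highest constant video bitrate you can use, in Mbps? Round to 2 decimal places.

2.80 Mbps

Budget: 6.0 GB = 48000.0 Mb.
Stream payload after overhead: 48000.0 / 1.08 = 44444.4 Mb.
4 h 2 min = 242 min = 14520 s
Total bitrate budget: 44444.4 Mb / 14520 s = 3.061 Mbps.
Audio: 256 kbps = 0.256 Mbps.
Video: 3.061 − 0.256 = 2.805 Mbps.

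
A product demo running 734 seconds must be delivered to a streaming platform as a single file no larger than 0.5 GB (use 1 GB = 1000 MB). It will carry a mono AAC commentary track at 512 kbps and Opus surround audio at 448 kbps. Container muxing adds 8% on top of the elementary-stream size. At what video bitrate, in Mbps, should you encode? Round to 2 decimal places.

Budget: 0.5 GB = 4000.0 Mb.
Stream payload after overhead: 4000.0 / 1.08 = 3703.7 Mb.
Total bitrate budget: 3703.7 Mb / 734 s = 5.046 Mbps.
Audio total: 512 + 448 = 960 kbps = 0.960 Mbps.
Video: 5.046 − 0.960 = 4.086 Mbps.

4.09 Mbps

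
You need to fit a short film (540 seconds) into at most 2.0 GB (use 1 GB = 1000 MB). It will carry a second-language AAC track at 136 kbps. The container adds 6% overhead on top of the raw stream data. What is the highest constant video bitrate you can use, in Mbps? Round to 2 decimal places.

Budget: 2.0 GB = 16000.0 Mb.
Stream payload after overhead: 16000.0 / 1.06 = 15094.3 Mb.
Total bitrate budget: 15094.3 Mb / 540 s = 27.952 Mbps.
Audio: 136 kbps = 0.136 Mbps.
Video: 27.952 − 0.136 = 27.816 Mbps.

27.82 Mbps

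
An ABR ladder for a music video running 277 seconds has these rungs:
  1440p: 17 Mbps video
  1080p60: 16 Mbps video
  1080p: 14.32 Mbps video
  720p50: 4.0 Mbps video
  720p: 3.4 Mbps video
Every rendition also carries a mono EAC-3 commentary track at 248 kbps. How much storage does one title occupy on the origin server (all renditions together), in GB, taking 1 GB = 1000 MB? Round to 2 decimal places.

1.94 GB

Audio: 248 kbps = 0.248 Mbps.
Sum of rendition bitrates: (17+0.248) + (16+0.248) + (14.32+0.248) + (4.0+0.248) + (3.4+0.248) = 55.960 Mbps.
× 277 s = 15,501 Mb = 1,938 MB = 1.938 GB.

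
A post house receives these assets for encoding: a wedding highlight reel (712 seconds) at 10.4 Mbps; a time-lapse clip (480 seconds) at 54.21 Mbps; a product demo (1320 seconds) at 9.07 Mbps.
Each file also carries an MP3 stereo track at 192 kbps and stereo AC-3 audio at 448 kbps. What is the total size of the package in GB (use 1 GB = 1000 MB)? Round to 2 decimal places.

Audio total: 192 + 448 = 640 kbps = 0.640 Mbps.
wedding highlight reel: 11.040 Mbps × 712 s = 7860.5 Mb
time-lapse clip: 54.850 Mbps × 480 s = 26328.0 Mb
product demo: 9.710 Mbps × 1320 s = 12817.2 Mb
Total: 47005.7 Mb = 5875.7 MB.
= 5.876 GB.

5.88 GB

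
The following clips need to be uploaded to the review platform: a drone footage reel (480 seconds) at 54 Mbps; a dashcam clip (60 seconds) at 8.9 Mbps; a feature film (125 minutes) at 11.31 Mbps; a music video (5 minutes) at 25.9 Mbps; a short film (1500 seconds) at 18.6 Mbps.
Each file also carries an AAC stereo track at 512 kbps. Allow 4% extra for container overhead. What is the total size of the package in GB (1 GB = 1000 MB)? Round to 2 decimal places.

19.76 GB

Audio: 512 kbps = 0.512 Mbps.
drone footage reel: 54.512 Mbps × 480 s × 1.04 = 27212.4 Mb
dashcam clip: 9.412 Mbps × 60 s × 1.04 = 587.3 Mb
feature film: 11.822 Mbps × 7500 s × 1.04 = 92211.6 Mb
music video: 26.412 Mbps × 300 s × 1.04 = 8240.5 Mb
short film: 19.112 Mbps × 1500 s × 1.04 = 29814.7 Mb
Total: 158066.6 Mb = 19758.3 MB.
= 19.76 GB.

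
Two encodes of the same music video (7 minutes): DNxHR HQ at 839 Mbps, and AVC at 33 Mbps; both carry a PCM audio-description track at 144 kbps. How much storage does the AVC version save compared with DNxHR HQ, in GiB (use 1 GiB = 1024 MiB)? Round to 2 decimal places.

39.41 GiB

7 min = 420 s
Audio: 144 kbps = 0.144 Mbps.
DNxHR HQ: 839.144 Mbps × 420 s = 352440.5 Mb = 41.029 GiB.
AVC: 33.144 Mbps × 420 s = 13920.5 Mb = 1.621 GiB.
Saving: 41.029 − 1.621 = 39.409 GiB.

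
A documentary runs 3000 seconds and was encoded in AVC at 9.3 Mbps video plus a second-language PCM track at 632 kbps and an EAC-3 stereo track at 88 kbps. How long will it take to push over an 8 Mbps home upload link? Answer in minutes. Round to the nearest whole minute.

63 minutes

Audio total: 632 + 88 = 720 kbps = 0.720 Mbps.
Total bitrate: 10.020 Mbps.
File: 10.020 Mbps × 3000 s = 30060.0 Mb.
At 8 Mbps: 30060.0 / 8 = 3757.5 s ≈ 62.6 minutes.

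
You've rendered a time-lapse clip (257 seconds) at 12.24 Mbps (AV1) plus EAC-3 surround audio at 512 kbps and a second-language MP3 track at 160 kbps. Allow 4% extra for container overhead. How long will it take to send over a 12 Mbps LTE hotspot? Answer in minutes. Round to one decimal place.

4.8 minutes

Audio total: 512 + 160 = 672 kbps = 0.672 Mbps.
Total bitrate: 12.912 Mbps.
File: 12.912 Mbps × 257 s = 3318.4 Mb.
With 4% container overhead: ×1.04. → 3451.1 Mb.
At 12 Mbps: 3451.1 / 12 = 287.6 s ≈ 4.79 minutes.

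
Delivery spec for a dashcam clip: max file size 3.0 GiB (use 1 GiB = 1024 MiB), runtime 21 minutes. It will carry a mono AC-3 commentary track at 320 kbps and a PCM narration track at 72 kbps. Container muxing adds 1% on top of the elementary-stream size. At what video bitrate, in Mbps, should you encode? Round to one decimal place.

Budget: 3.0 GiB = 25769.8 Mb.
Stream payload after overhead: 25769.8 / 1.01 = 25514.7 Mb.
21 min = 1260 s
Total bitrate budget: 25514.7 Mb / 1260 s = 20.250 Mbps.
Audio total: 320 + 72 = 392 kbps = 0.392 Mbps.
Video: 20.250 − 0.392 = 19.858 Mbps.

19.9 Mbps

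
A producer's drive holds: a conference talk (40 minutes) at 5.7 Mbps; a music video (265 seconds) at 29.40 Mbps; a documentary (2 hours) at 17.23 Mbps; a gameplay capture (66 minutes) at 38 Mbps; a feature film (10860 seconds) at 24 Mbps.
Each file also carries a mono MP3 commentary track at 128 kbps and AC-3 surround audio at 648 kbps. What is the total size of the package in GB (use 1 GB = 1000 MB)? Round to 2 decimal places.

71.98 GB

Audio total: 128 + 648 = 776 kbps = 0.776 Mbps.
conference talk: 6.476 Mbps × 2400 s = 15542.4 Mb
music video: 30.176 Mbps × 265 s = 7996.6 Mb
documentary: 18.006 Mbps × 7200 s = 129643.2 Mb
gameplay capture: 38.776 Mbps × 3960 s = 153553.0 Mb
feature film: 24.776 Mbps × 10860 s = 269067.4 Mb
Total: 575802.6 Mb = 71975.3 MB.
= 71.98 GB.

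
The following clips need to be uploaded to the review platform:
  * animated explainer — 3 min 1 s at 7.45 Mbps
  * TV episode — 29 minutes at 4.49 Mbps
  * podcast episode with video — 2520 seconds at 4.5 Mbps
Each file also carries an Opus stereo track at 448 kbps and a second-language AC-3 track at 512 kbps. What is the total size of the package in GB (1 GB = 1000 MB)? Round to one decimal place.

3.1 GB

Audio total: 448 + 512 = 960 kbps = 0.960 Mbps.
animated explainer: 8.410 Mbps × 181 s = 1522.2 Mb
TV episode: 5.450 Mbps × 1740 s = 9483.0 Mb
podcast episode with video: 5.460 Mbps × 2520 s = 13759.2 Mb
Total: 24764.4 Mb = 3095.6 MB.
= 3.096 GB.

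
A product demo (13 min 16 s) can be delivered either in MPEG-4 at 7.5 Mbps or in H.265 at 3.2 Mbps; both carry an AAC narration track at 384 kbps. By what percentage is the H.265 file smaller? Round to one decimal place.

13 min 16 s = 796 s
Audio: 384 kbps = 0.384 Mbps.
MPEG-4: 7.884 Mbps × 796 s = 6275.7 Mb = 0.731 GiB.
H.265: 3.584 Mbps × 796 s = 2852.9 Mb = 0.332 GiB.
Reduction: (1 − 0.332/0.731) × 100 = 54.54%.

54.5%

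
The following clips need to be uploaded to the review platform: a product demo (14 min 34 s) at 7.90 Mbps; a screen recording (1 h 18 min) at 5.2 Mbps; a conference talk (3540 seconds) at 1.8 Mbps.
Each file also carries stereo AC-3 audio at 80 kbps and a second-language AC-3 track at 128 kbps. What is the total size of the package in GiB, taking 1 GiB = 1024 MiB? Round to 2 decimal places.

4.60 GiB

Audio total: 80 + 128 = 208 kbps = 0.208 Mbps.
product demo: 8.108 Mbps × 874 s = 7086.4 Mb
screen recording: 5.408 Mbps × 4680 s = 25309.4 Mb
conference talk: 2.008 Mbps × 3540 s = 7108.3 Mb
Total: 39504.2 Mb = 4938.0 MB.
= 4.599 GiB.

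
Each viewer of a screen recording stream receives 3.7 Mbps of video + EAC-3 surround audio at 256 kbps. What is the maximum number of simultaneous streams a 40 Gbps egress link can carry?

10111

Audio: 256 kbps = 0.256 Mbps.
Per-viewer media rate: 3.956 Mbps.
40 Gbps = 40,000 Mbps; 40,000 / 3.956 = 10111.22 → 10111 viewers.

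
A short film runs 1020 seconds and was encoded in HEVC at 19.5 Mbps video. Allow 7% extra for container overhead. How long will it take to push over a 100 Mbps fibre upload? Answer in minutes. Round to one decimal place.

File: 19.500 Mbps × 1020 s = 19890.0 Mb.
With 7% container overhead: ×1.07. → 21282.3 Mb.
At 100 Mbps: 21282.3 / 100 = 212.8 s ≈ 3.55 minutes.

3.5 minutes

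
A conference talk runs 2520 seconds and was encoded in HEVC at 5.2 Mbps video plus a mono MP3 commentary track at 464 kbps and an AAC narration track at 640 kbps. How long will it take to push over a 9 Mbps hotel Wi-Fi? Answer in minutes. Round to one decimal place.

29.4 minutes

Audio total: 464 + 640 = 1104 kbps = 1.104 Mbps.
Total bitrate: 6.304 Mbps.
File: 6.304 Mbps × 2520 s = 15886.1 Mb.
At 9 Mbps: 15886.1 / 9 = 1765.1 s ≈ 29.4 minutes.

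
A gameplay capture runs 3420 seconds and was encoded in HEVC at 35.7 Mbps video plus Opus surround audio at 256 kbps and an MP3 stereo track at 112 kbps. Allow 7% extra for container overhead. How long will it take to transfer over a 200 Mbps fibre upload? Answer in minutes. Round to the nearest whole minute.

Audio total: 256 + 112 = 368 kbps = 0.368 Mbps.
Total bitrate: 36.068 Mbps.
File: 36.068 Mbps × 3420 s = 123352.6 Mb.
With 7% container overhead: ×1.07. → 131987.2 Mb.
At 200 Mbps: 131987.2 / 200 = 659.9 s ≈ 11 minutes.

11 minutes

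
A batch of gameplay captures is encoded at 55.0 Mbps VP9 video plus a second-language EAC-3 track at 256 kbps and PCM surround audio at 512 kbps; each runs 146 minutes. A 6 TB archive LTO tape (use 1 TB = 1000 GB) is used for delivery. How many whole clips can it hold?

98

146 min = 8760 s
Audio total: 256 + 512 = 768 kbps = 0.768 Mbps.
Total bitrate: 55.768 Mbps.
Per item: 55.768 Mbps × 8760 s = 488,528 Mb = 61,066 MB.
Capacity: 6 TB = 48,000,000 Mb; 98.25 items → 98 complete.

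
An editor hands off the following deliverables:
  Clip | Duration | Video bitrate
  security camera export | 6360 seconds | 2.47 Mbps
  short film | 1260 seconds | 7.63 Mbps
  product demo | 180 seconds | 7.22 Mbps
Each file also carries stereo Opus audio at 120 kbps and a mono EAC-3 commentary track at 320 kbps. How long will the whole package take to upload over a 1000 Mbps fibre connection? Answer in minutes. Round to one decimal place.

0.5 minutes

Audio total: 120 + 320 = 440 kbps = 0.440 Mbps.
security camera export: 2.910 Mbps × 6360 s = 18507.6 Mb
short film: 8.070 Mbps × 1260 s = 10168.2 Mb
product demo: 7.660 Mbps × 180 s = 1378.8 Mb
Total: 30054.6 Mb = 3756.8 MB.
At 1000 Mbps: 30054.6 / 1000 = 30 s ≈ 0.501 minutes.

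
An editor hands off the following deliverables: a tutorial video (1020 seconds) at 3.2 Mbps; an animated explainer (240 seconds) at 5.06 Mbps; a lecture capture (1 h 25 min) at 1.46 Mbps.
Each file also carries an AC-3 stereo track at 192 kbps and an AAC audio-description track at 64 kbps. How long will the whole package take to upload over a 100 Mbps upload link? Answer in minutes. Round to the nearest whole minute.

Audio total: 192 + 64 = 256 kbps = 0.256 Mbps.
tutorial video: 3.456 Mbps × 1020 s = 3525.1 Mb
animated explainer: 5.316 Mbps × 240 s = 1275.8 Mb
lecture capture: 1.716 Mbps × 5100 s = 8751.6 Mb
Total: 13552.6 Mb = 1694.1 MB.
At 100 Mbps: 13552.6 / 100 = 136 s ≈ 2.26 minutes.

2 minutes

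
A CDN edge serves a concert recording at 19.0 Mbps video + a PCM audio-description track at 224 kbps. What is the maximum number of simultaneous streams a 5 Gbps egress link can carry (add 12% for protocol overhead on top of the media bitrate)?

Audio: 224 kbps = 0.224 Mbps.
Per-viewer media rate: 19.224 Mbps.
On the wire with 12% overhead: 21.531 Mbps.
5 Gbps = 5,000 Mbps; 5,000 / 21.531 = 232.22 → 232 viewers.

232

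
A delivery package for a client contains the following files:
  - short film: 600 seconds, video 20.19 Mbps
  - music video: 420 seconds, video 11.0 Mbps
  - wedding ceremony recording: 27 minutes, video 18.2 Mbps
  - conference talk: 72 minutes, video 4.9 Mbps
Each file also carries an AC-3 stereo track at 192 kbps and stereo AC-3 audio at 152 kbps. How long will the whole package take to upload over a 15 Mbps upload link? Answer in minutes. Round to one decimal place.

Audio total: 192 + 152 = 344 kbps = 0.344 Mbps.
short film: 20.534 Mbps × 600 s = 12320.4 Mb
music video: 11.344 Mbps × 420 s = 4764.5 Mb
wedding ceremony recording: 18.544 Mbps × 1620 s = 30041.3 Mb
conference talk: 5.244 Mbps × 4320 s = 22654.1 Mb
Total: 69780.2 Mb = 8722.5 MB.
At 15 Mbps: 69780.2 / 15 = 4652 s ≈ 77.5 minutes.

77.5 minutes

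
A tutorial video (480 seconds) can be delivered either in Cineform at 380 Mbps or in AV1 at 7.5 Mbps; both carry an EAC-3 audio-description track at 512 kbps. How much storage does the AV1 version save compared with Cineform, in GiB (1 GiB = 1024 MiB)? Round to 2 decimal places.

20.82 GiB

Audio: 512 kbps = 0.512 Mbps.
Cineform: 380.512 Mbps × 480 s = 182645.8 Mb = 21.263 GiB.
AV1: 8.012 Mbps × 480 s = 3845.8 Mb = 0.448 GiB.
Saving: 21.263 − 0.448 = 20.815 GiB.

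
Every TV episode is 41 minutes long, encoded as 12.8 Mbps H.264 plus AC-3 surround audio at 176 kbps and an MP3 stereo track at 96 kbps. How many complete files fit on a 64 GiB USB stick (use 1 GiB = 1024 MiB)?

41 min = 2460 s
Audio total: 176 + 96 = 272 kbps = 0.272 Mbps.
Total bitrate: 13.072 Mbps.
Per item: 13.072 Mbps × 2460 s = 32,157 Mb = 4,020 MB.
Capacity: 64 GiB = 549,756 Mb; 17.10 items → 17 complete.

17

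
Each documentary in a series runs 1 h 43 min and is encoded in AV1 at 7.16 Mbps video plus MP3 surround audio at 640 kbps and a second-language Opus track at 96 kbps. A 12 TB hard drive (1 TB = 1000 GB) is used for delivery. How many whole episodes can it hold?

1 h 43 min = 103 min = 6180 s
Audio total: 640 + 96 = 736 kbps = 0.736 Mbps.
Total bitrate: 7.896 Mbps.
Per item: 7.896 Mbps × 6180 s = 48,797 Mb = 6,100 MB.
Capacity: 12 TB = 96,000,000 Mb; 1967.32 items → 1967 complete.

1967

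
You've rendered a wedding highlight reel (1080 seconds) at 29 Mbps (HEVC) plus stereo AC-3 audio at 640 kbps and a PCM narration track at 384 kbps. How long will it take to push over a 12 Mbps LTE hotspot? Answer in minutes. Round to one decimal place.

45.0 minutes

Audio total: 640 + 384 = 1024 kbps = 1.024 Mbps.
Total bitrate: 30.024 Mbps.
File: 30.024 Mbps × 1080 s = 32425.9 Mb.
At 12 Mbps: 32425.9 / 12 = 2702.2 s ≈ 45 minutes.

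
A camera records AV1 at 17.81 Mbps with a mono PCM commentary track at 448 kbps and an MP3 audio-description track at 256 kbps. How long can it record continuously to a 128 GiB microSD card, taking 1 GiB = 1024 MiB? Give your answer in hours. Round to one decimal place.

Audio total: 448 + 256 = 704 kbps = 0.704 Mbps.
Total bitrate: 17.81 + 0.704 = 18.514 Mbps.
Capacity: 128 GiB = 1,099,512 Mb.
Recording time: 1,099,512 / 18.514 = 59,388 s ≈ 16.5 hours.

16.5 hours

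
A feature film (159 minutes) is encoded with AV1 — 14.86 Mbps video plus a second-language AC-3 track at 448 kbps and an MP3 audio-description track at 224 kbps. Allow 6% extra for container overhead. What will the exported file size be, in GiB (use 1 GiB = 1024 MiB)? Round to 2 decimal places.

18.28 GiB

159 min = 9540 s
Audio total: 448 + 224 = 672 kbps = 0.672 Mbps.
Total bitrate: 14.86 + 0.672 = 15.532 Mbps.
Stream data: 15.532 Mbps × 9540 s = 148175.3 Mb.
With 6% container overhead: ×1.06.
157,066 Mb = 19,633,224,600 bytes ÷ 1,073,741,824 = 18.28 GiB.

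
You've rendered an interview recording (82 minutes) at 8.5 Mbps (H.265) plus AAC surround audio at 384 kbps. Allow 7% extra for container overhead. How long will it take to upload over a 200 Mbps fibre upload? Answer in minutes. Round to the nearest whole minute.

82 min = 4920 s
Audio: 384 kbps = 0.384 Mbps.
Total bitrate: 8.884 Mbps.
File: 8.884 Mbps × 4920 s = 43709.3 Mb.
With 7% container overhead: ×1.07. → 46768.9 Mb.
At 200 Mbps: 46768.9 / 200 = 233.8 s ≈ 3.9 minutes.

4 minutes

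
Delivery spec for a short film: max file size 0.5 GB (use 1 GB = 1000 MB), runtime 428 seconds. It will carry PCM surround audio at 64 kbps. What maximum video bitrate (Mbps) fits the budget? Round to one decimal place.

9.3 Mbps

Budget: 0.5 GB = 4000.0 Mb.
Total bitrate budget: 4000.0 Mb / 428 s = 9.346 Mbps.
Audio: 64 kbps = 0.064 Mbps.
Video: 9.346 − 0.064 = 9.282 Mbps.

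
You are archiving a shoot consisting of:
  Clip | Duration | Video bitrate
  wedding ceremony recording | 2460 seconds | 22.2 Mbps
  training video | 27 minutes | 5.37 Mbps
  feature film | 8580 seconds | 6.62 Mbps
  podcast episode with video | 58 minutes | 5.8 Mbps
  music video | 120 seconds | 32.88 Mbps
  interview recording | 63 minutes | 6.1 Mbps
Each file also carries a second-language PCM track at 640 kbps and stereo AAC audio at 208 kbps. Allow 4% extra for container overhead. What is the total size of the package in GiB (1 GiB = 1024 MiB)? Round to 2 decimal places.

Audio total: 640 + 208 = 848 kbps = 0.848 Mbps.
wedding ceremony recording: 23.048 Mbps × 2460 s × 1.04 = 58966.0 Mb
training video: 6.218 Mbps × 1620 s × 1.04 = 10476.1 Mb
feature film: 7.468 Mbps × 8580 s × 1.04 = 66638.5 Mb
podcast episode with video: 6.648 Mbps × 3480 s × 1.04 = 24060.4 Mb
music video: 33.728 Mbps × 120 s × 1.04 = 4209.3 Mb
interview recording: 6.948 Mbps × 3780 s × 1.04 = 27314.0 Mb
Total: 191664.2 Mb = 23958.0 MB.
= 22.31 GiB.

22.31 GiB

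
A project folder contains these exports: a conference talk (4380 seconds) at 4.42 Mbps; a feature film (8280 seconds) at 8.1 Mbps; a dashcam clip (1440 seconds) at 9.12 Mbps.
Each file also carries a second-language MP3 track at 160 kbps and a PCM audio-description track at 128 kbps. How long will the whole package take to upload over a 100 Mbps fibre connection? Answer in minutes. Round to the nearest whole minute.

17 minutes

Audio total: 160 + 128 = 288 kbps = 0.288 Mbps.
conference talk: 4.708 Mbps × 4380 s = 20621.0 Mb
feature film: 8.388 Mbps × 8280 s = 69452.6 Mb
dashcam clip: 9.408 Mbps × 1440 s = 13547.5 Mb
Total: 103621.2 Mb = 12952.6 MB.
At 100 Mbps: 103621.2 / 100 = 1036 s ≈ 17.3 minutes.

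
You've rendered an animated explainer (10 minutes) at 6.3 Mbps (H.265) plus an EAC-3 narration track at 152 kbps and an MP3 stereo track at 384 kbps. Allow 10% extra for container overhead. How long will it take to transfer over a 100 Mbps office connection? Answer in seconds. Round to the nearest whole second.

45 seconds

10 min = 600 s
Audio total: 152 + 384 = 536 kbps = 0.536 Mbps.
Total bitrate: 6.836 Mbps.
File: 6.836 Mbps × 600 s = 4101.6 Mb.
With 10% container overhead: ×1.10. → 4511.8 Mb.
At 100 Mbps: 4511.8 / 100 = 45.1 s ≈ 45.1 seconds.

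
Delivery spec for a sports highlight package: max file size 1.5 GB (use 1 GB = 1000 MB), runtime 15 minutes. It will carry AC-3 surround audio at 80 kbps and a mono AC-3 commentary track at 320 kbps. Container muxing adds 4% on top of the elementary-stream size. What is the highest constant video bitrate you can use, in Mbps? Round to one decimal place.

Budget: 1.5 GB = 12000.0 Mb.
Stream payload after overhead: 12000.0 / 1.04 = 11538.5 Mb.
15 min = 900 s
Total bitrate budget: 11538.5 Mb / 900 s = 12.821 Mbps.
Audio total: 80 + 320 = 400 kbps = 0.400 Mbps.
Video: 12.821 − 0.400 = 12.421 Mbps.

12.4 Mbps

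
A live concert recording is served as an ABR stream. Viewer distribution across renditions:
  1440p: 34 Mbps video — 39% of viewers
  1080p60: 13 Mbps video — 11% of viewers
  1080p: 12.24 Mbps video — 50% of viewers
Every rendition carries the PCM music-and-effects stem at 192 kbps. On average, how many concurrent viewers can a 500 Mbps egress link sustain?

23

Audio: 192 kbps = 0.192 Mbps.
Average per-viewer bitrate: 0.39×34.192 + 0.11×13.192 + 0.50×12.432 = 21.002 Mbps.
500 Mbps = 500.0 Mbps; 500.0 / 21.002 = 23.81 → 23.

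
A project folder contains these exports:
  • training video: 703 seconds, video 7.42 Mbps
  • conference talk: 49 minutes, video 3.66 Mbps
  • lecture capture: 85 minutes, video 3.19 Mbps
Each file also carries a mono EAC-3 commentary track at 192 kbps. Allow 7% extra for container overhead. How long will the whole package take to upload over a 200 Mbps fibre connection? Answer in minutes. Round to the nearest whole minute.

Audio: 192 kbps = 0.192 Mbps.
training video: 7.612 Mbps × 703 s × 1.07 = 5725.8 Mb
conference talk: 3.852 Mbps × 2940 s × 1.07 = 12117.6 Mb
lecture capture: 3.382 Mbps × 5100 s × 1.07 = 18455.6 Mb
Total: 36299.0 Mb = 4537.4 MB.
At 200 Mbps: 36299.0 / 200 = 181 s ≈ 3.02 minutes.

3 minutes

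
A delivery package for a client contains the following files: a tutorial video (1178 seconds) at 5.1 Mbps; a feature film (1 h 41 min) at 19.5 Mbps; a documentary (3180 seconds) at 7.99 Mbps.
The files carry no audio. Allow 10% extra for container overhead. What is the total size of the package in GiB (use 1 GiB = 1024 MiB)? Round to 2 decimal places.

tutorial video: 5.100 Mbps × 1178 s × 1.10 = 6608.6 Mb
feature film: 19.500 Mbps × 6060 s × 1.10 = 129987.0 Mb
documentary: 7.990 Mbps × 3180 s × 1.10 = 27949.0 Mb
Total: 164544.6 Mb = 20568.1 MB.
= 19.16 GiB.

19.16 GiB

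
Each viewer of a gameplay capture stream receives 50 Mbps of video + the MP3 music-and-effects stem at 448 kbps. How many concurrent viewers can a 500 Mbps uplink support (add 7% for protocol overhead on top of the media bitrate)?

Audio: 448 kbps = 0.448 Mbps.
Per-viewer media rate: 50.448 Mbps.
On the wire with 7% overhead: 53.979 Mbps.
500 Mbps = 500.0 Mbps; 500.0 / 53.979 = 9.26 → 9 viewers.

9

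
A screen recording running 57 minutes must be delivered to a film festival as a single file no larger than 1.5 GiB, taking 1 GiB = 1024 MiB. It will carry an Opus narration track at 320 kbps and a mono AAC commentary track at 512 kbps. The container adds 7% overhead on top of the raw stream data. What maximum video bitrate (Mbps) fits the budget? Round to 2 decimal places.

2.69 Mbps

Budget: 1.5 GiB = 12884.9 Mb.
Stream payload after overhead: 12884.9 / 1.07 = 12042.0 Mb.
57 min = 3420 s
Total bitrate budget: 12042.0 Mb / 3420 s = 3.521 Mbps.
Audio total: 320 + 512 = 832 kbps = 0.832 Mbps.
Video: 3.521 − 0.832 = 2.689 Mbps.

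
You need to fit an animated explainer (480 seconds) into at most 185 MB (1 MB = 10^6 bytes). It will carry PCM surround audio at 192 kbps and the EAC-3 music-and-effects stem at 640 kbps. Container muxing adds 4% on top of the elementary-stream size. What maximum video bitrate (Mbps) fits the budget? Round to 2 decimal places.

Budget: 185 MB = 1480.0 Mb.
Stream payload after overhead: 1480.0 / 1.04 = 1423.1 Mb.
Total bitrate budget: 1423.1 Mb / 480 s = 2.965 Mbps.
Audio total: 192 + 640 = 832 kbps = 0.832 Mbps.
Video: 2.965 − 0.832 = 2.133 Mbps.

2.13 Mbps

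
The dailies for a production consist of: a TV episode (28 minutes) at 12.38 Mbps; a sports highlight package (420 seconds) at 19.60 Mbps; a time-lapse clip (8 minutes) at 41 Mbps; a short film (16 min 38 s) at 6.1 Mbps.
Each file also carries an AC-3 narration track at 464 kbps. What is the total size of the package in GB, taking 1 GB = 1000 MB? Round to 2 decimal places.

7.06 GB

Audio: 464 kbps = 0.464 Mbps.
TV episode: 12.844 Mbps × 1680 s = 21577.9 Mb
sports highlight package: 20.064 Mbps × 420 s = 8426.9 Mb
time-lapse clip: 41.464 Mbps × 480 s = 19902.7 Mb
short film: 6.564 Mbps × 998 s = 6550.9 Mb
Total: 56458.4 Mb = 7057.3 MB.
= 7.057 GB.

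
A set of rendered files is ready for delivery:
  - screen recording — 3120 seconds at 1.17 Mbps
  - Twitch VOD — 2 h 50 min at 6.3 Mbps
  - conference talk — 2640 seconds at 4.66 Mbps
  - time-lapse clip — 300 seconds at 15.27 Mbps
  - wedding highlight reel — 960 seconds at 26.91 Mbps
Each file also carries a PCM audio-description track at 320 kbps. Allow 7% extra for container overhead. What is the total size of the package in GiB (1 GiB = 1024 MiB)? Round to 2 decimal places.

Audio: 320 kbps = 0.320 Mbps.
screen recording: 1.490 Mbps × 3120 s × 1.07 = 4974.2 Mb
Twitch VOD: 6.620 Mbps × 10200 s × 1.07 = 72250.7 Mb
conference talk: 4.980 Mbps × 2640 s × 1.07 = 14067.5 Mb
time-lapse clip: 15.590 Mbps × 300 s × 1.07 = 5004.4 Mb
wedding highlight reel: 27.230 Mbps × 960 s × 1.07 = 27970.7 Mb
Total: 124267.4 Mb = 15533.4 MB.
= 14.47 GiB.

14.47 GiB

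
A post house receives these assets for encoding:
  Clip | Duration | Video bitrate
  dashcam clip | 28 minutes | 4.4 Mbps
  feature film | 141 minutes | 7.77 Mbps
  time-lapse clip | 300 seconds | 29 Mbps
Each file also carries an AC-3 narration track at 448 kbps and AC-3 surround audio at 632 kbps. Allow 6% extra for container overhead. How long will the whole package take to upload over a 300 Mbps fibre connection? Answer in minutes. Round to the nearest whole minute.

Audio total: 448 + 632 = 1080 kbps = 1.080 Mbps.
dashcam clip: 5.480 Mbps × 1680 s × 1.06 = 9758.8 Mb
feature film: 8.850 Mbps × 8460 s × 1.06 = 79363.3 Mb
time-lapse clip: 30.080 Mbps × 300 s × 1.06 = 9565.4 Mb
Total: 98687.5 Mb = 12335.9 MB.
At 300 Mbps: 98687.5 / 300 = 329 s ≈ 5.48 minutes.

5 minutes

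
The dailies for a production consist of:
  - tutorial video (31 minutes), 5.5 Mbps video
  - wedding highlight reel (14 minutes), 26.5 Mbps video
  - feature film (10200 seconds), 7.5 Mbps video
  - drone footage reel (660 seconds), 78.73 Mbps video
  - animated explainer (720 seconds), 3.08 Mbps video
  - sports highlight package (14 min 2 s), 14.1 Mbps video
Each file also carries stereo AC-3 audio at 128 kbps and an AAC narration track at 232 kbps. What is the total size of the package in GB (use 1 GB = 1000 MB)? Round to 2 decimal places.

Audio total: 128 + 232 = 360 kbps = 0.360 Mbps.
tutorial video: 5.860 Mbps × 1860 s = 10899.6 Mb
wedding highlight reel: 26.860 Mbps × 840 s = 22562.4 Mb
feature film: 7.860 Mbps × 10200 s = 80172.0 Mb
drone footage reel: 79.090 Mbps × 660 s = 52199.4 Mb
animated explainer: 3.440 Mbps × 720 s = 2476.8 Mb
sports highlight package: 14.460 Mbps × 842 s = 12175.3 Mb
Total: 180485.5 Mb = 22560.7 MB.
= 22.56 GB.

22.56 GB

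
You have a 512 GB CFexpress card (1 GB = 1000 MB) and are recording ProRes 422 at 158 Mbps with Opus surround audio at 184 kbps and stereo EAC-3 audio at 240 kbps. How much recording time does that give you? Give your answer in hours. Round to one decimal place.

7.2 hours

Audio total: 184 + 240 = 424 kbps = 0.424 Mbps.
Total bitrate: 158 + 0.424 = 158.424 Mbps.
Capacity: 512 GB = 4,096,000 Mb.
Recording time: 4,096,000 / 158.424 = 25,855 s ≈ 7.18 hours.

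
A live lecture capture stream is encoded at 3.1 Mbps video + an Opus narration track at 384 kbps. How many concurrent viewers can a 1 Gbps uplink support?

Audio: 384 kbps = 0.384 Mbps.
Per-viewer media rate: 3.484 Mbps.
1 Gbps = 1,000 Mbps; 1,000 / 3.484 = 287.03 → 287 viewers.

287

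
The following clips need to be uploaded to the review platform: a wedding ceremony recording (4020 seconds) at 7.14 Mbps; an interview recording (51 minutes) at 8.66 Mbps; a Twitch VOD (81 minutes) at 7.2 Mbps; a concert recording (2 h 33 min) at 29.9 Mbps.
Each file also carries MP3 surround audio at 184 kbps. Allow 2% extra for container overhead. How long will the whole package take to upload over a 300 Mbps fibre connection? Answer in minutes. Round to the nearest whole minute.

Audio: 184 kbps = 0.184 Mbps.
wedding ceremony recording: 7.324 Mbps × 4020 s × 1.02 = 30031.3 Mb
interview recording: 8.844 Mbps × 3060 s × 1.02 = 27603.9 Mb
Twitch VOD: 7.384 Mbps × 4860 s × 1.02 = 36604.0 Mb
concert recording: 30.084 Mbps × 9180 s × 1.02 = 281694.5 Mb
Total: 375933.7 Mb = 46991.7 MB.
At 300 Mbps: 375933.7 / 300 = 1253 s ≈ 20.9 minutes.

21 minutes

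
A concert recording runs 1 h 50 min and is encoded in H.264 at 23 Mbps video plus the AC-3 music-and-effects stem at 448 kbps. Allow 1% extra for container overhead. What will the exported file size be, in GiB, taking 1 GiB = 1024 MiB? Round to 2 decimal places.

18.20 GiB

1 h 50 min = 110 min = 6600 s
Audio: 448 kbps = 0.448 Mbps.
Total bitrate: 23 + 0.448 = 23.448 Mbps.
Stream data: 23.448 Mbps × 6600 s = 154756.8 Mb.
With 1% container overhead: ×1.01.
156,304 Mb = 19,538,046,000 bytes ÷ 1,073,741,824 = 18.20 GiB.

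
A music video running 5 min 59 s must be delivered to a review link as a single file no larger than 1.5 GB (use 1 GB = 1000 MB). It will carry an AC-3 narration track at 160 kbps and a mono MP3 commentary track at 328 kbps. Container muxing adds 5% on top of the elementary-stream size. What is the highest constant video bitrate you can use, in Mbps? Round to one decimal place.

Budget: 1.5 GB = 12000.0 Mb.
Stream payload after overhead: 12000.0 / 1.05 = 11428.6 Mb.
5 min 59 s = 359 s
Total bitrate budget: 11428.6 Mb / 359 s = 31.834 Mbps.
Audio total: 160 + 328 = 488 kbps = 0.488 Mbps.
Video: 31.834 − 0.488 = 31.346 Mbps.

31.3 Mbps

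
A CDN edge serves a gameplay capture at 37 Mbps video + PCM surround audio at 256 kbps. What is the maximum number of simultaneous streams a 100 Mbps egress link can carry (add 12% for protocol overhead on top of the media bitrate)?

2

Audio: 256 kbps = 0.256 Mbps.
Per-viewer media rate: 37.256 Mbps.
On the wire with 12% overhead: 41.727 Mbps.
100 Mbps = 100.0 Mbps; 100.0 / 41.727 = 2.40 → 2 viewers.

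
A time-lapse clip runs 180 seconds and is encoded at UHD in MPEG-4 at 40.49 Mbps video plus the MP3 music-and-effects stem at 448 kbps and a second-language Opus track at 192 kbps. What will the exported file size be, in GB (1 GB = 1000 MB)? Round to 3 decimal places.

Audio total: 448 + 192 = 640 kbps = 0.640 Mbps.
Total bitrate: 40.49 + 0.640 = 41.130 Mbps.
Stream data: 41.130 Mbps × 180 s = 7403.4 Mb.
7,403 Mb ÷ 8 = 925.4 MB → 0.9254 GB.

0.925 GB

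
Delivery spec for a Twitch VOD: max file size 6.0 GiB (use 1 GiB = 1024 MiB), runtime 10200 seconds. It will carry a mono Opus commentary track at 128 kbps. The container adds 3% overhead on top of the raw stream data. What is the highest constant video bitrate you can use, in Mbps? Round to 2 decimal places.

4.78 Mbps

Budget: 6.0 GiB = 51539.6 Mb.
Stream payload after overhead: 51539.6 / 1.03 = 50038.5 Mb.
Total bitrate budget: 50038.5 Mb / 10200 s = 4.906 Mbps.
Audio: 128 kbps = 0.128 Mbps.
Video: 4.906 − 0.128 = 4.778 Mbps.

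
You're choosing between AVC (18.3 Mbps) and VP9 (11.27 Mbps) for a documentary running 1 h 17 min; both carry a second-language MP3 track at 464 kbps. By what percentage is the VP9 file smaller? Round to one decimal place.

37.5%

1 h 17 min = 77 min = 4620 s
Audio: 464 kbps = 0.464 Mbps.
AVC: 18.764 Mbps × 4620 s = 86689.7 Mb = 10.092 GiB.
VP9: 11.734 Mbps × 4620 s = 54211.1 Mb = 6.311 GiB.
Reduction: (1 − 6.311/10.092) × 100 = 37.47%.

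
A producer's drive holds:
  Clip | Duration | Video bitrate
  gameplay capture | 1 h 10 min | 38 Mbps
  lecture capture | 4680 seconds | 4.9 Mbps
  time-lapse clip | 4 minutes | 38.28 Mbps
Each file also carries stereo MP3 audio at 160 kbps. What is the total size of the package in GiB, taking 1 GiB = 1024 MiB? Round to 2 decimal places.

Audio: 160 kbps = 0.160 Mbps.
gameplay capture: 38.160 Mbps × 4200 s = 160272.0 Mb
lecture capture: 5.060 Mbps × 4680 s = 23680.8 Mb
time-lapse clip: 38.440 Mbps × 240 s = 9225.6 Mb
Total: 193178.4 Mb = 24147.3 MB.
= 22.49 GiB.

22.49 GiB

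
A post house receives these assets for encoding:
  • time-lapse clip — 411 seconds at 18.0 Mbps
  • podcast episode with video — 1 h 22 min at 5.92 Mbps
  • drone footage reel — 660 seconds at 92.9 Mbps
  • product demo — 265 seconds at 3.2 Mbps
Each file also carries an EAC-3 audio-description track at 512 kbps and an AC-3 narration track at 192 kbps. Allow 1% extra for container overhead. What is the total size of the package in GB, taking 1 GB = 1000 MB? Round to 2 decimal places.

Audio total: 512 + 192 = 704 kbps = 0.704 Mbps.
time-lapse clip: 18.704 Mbps × 411 s × 1.01 = 7764.2 Mb
podcast episode with video: 6.624 Mbps × 4920 s × 1.01 = 32916.0 Mb
drone footage reel: 93.604 Mbps × 660 s × 1.01 = 62396.4 Mb
product demo: 3.904 Mbps × 265 s × 1.01 = 1044.9 Mb
Total: 104121.5 Mb = 13015.2 MB.
= 13.02 GB.

13.02 GB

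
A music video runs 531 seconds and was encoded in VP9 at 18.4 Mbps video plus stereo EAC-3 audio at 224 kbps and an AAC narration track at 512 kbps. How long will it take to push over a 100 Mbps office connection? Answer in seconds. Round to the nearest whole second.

102 seconds

Audio total: 224 + 512 = 736 kbps = 0.736 Mbps.
Total bitrate: 19.136 Mbps.
File: 19.136 Mbps × 531 s = 10161.2 Mb.
At 100 Mbps: 10161.2 / 100 = 101.6 s ≈ 102 seconds.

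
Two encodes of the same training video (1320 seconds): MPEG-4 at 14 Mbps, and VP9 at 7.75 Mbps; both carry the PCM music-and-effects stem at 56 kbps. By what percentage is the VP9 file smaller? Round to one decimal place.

44.5%

Audio: 56 kbps = 0.056 Mbps.
MPEG-4: 14.056 Mbps × 1320 s = 18553.9 Mb = 2.319 GB.
VP9: 7.806 Mbps × 1320 s = 10303.9 Mb = 1.288 GB.
Reduction: (1 − 1.288/2.319) × 100 = 44.46%.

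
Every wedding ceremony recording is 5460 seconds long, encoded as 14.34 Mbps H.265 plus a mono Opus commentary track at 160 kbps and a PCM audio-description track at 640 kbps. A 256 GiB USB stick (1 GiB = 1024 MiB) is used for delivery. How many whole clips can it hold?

Audio total: 160 + 640 = 800 kbps = 0.800 Mbps.
Total bitrate: 15.140 Mbps.
Per item: 15.140 Mbps × 5460 s = 82,664 Mb = 10,333 MB.
Capacity: 256 GiB = 2,199,023 Mb; 26.60 items → 26 complete.

26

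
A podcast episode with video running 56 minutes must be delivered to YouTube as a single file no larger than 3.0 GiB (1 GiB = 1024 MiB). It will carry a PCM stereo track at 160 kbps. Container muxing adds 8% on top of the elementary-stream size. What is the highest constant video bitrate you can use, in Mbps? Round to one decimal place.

6.9 Mbps

Budget: 3.0 GiB = 25769.8 Mb.
Stream payload after overhead: 25769.8 / 1.08 = 23860.9 Mb.
56 min = 3360 s
Total bitrate budget: 23860.9 Mb / 3360 s = 7.101 Mbps.
Audio: 160 kbps = 0.160 Mbps.
Video: 7.101 − 0.160 = 6.941 Mbps.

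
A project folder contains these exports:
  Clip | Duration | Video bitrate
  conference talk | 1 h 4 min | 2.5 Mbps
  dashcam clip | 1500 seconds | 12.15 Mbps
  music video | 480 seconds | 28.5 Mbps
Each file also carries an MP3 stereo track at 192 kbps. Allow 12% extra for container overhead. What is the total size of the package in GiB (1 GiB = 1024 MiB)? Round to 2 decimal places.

5.56 GiB

Audio: 192 kbps = 0.192 Mbps.
conference talk: 2.692 Mbps × 3840 s × 1.12 = 11577.8 Mb
dashcam clip: 12.342 Mbps × 1500 s × 1.12 = 20734.6 Mb
music video: 28.692 Mbps × 480 s × 1.12 = 15424.8 Mb
Total: 47737.1 Mb = 5967.1 MB.
= 5.557 GiB.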